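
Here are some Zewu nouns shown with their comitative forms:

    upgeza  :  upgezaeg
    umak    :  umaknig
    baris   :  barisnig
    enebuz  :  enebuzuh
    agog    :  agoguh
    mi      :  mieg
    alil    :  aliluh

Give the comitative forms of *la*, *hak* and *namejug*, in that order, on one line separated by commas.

The alternation tracks the final sound of the stem — -nig when the stem ends in a voiceless consonant (*umak*, *baris*); -uh when the stem ends in a voiced consonant (*enebuz*, *agog*, *alil*); -eg when the stem ends in a vowel (*upgeza*, *mi*).
Since the final sound of *la* is /a/ (a vowel), it takes -eg, giving *laeg*.
*hak* — final sound /k/ (a voiceless consonant) → -nig → *haknig*.
The final sound of *namejug* is /g/, which is a voiced consonant, so the suffix is -uh, giving *namejuguh*.

laeg, haknig, namejuguh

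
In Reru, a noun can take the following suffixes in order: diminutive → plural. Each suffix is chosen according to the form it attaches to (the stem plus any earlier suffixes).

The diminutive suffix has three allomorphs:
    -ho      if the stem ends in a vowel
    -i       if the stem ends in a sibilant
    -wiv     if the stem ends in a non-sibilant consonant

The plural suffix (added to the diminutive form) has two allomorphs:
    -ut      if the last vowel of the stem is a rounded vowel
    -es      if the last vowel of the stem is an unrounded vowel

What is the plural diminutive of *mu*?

muhout

*mu* — final sound /u/ (a vowel) → -ho → *muho*.
Since the last vowel of the diminutive form *muho* is /o/ (a rounded vowel), it takes -ut, giving *muhout*.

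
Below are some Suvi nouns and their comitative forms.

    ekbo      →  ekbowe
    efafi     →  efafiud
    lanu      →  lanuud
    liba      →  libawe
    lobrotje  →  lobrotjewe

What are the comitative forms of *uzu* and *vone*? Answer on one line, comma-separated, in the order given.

uzuud, vonewe

Looking at the last vowel of each stem: -ud when the last vowel of the stem is a high vowel (*efafi*, *lanu*); -we when the last vowel of the stem is a non-high vowel (*ekbo*, *liba*, *lobrotje*).
*uzu* — last vowel /u/ (a high vowel) → -ud → *uzuud*.
*vone*: last vowel = /e/, a non-high vowel → -we → *vonewe*.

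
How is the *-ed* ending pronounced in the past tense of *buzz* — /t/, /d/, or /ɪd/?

The stem *buzz* ends in a voiced sound other than /d/.
The -ed suffix is realized as /ɪd/ after /t, d/; as /t/ after other voiceless consonants; and as /d/ after other voiced sounds.
So -ed on *buzz* is pronounced /d/.

/d/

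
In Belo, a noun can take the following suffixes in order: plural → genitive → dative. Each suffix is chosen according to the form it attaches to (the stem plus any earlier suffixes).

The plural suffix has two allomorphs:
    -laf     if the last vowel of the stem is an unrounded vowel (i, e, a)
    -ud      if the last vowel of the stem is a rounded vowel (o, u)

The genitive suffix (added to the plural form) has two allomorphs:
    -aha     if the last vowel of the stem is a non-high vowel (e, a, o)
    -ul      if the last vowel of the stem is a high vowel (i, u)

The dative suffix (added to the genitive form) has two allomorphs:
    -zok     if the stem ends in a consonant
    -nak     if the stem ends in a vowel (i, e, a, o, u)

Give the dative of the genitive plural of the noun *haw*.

*haw*: last vowel = /a/, an unrounded vowel → -laf → *hawlaf*.
The plural form *hawlaf* — last vowel /a/ (a non-high vowel) → -aha → *hawlafaha*.
The genitive form *hawlafaha*: final sound = /a/, a vowel → -nak → *hawlafahanak*.

hawlafahanak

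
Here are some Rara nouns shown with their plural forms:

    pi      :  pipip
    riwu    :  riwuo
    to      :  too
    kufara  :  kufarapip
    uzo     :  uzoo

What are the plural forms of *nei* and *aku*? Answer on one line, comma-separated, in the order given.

neipip, akuo

The suffix is conditioned by the last vowel: -o when the last vowel of the stem is a rounded vowel (*riwu*, *to*, *uzo*); -pip when the last vowel of the stem is an unrounded vowel (*pi*, *kufara*).
The last vowel of *nei* is /i/, which is an unrounded vowel, so the suffix is -pip, giving *neipip*.
Since the last vowel of *aku* is /u/ (a rounded vowel), it takes -o, giving *akuo*.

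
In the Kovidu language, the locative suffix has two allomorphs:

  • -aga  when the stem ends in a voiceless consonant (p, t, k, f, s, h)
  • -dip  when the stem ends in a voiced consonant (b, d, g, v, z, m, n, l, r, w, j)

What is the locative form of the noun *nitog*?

nitogdip

The final consonant of *nitog* is /g/, which is voiced, so the suffix is -dip, giving *nitogdip*.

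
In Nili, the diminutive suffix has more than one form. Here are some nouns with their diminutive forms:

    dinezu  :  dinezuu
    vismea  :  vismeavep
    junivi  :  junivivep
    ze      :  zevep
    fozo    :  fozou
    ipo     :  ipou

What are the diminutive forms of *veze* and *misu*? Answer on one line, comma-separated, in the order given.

Looking at the last vowel of each stem: -u when the last vowel of the stem is a rounded vowel (*dinezu*, *fozo*, *ipo*); -vep when the last vowel of the stem is an unrounded vowel (*vismea*, *junivi*, *ze*).
*veze* — last vowel /e/ (an unrounded vowel) → -vep → *vezevep*.
Since the last vowel of *misu* is /u/ (a rounded vowel), it takes -u, giving *misuu*.

vezevep, misuu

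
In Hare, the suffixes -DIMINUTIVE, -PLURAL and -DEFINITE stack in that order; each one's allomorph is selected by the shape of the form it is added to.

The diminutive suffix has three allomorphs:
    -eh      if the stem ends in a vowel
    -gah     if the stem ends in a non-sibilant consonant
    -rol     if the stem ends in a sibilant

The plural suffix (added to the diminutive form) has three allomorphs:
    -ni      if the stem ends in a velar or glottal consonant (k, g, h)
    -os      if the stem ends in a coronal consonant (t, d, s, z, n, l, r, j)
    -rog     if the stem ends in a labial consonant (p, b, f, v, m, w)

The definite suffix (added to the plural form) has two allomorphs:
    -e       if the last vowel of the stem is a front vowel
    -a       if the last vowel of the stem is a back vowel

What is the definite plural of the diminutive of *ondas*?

ondasrolosa

*ondas* — final sound /s/ (a sibilant) → -rol → *ondasrol*.
The final consonant of the diminutive form *ondasrol* is /l/, which is coronal, so the plural suffix is -os, giving *ondasrolos*.
Since the last vowel of the plural form *ondasrolos* is /o/ (a back vowel), it takes -a, giving *ondasrolosa*.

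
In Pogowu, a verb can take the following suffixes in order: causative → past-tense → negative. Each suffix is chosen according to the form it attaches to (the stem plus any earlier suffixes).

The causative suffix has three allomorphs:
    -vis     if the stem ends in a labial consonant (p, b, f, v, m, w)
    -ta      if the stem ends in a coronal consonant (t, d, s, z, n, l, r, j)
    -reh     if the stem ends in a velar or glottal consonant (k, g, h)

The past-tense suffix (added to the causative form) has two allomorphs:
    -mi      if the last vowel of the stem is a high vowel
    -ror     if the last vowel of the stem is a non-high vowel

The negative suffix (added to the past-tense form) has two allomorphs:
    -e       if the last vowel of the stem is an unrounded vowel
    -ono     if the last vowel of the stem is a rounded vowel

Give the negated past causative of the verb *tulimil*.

Since the final consonant of *tulimil* is /l/ (coronal), it takes -ta, giving *tulimilta*.
The causative form *tulimilta*: last vowel = /a/, a non-high vowel → -ror → *tulimiltaror*.
The last vowel of the past-tense form *tulimiltaror* is /o/, which is a rounded vowel, so the negative suffix is -ono, giving *tulimiltarorono*.

tulimiltarorono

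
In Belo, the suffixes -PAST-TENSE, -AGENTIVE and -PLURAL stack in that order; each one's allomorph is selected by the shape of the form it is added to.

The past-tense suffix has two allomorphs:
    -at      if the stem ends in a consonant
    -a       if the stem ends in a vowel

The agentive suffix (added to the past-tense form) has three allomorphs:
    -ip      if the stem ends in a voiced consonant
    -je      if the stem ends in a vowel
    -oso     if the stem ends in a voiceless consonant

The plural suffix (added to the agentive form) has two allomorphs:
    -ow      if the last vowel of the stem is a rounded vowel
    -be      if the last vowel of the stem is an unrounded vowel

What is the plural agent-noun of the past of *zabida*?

*zabida*: final sound = /a/, a vowel → -a → *zabidaa*.
The past-tense form *zabidaa* — final sound /a/ (a vowel) → -je → *zabidaaje*.
The last vowel of the agentive form *zabidaaje* is /e/, which is an unrounded vowel, so the plural suffix is -be, giving *zabidaajebe*.

zabidaajebe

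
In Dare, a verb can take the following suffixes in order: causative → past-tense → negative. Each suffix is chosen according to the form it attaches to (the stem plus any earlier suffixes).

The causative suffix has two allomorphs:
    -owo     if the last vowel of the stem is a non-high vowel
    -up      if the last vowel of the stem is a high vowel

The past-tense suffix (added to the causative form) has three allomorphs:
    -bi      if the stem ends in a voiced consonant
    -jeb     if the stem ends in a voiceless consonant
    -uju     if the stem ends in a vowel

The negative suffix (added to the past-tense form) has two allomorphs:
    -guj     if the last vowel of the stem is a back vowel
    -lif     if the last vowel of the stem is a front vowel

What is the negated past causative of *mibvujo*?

Since the last vowel of *mibvujo* is /o/ (a non-high vowel), it takes -owo, giving *mibvujoowo*.
The causative form *mibvujoowo* — final sound /o/ (a vowel) → -uju → *mibvujoowouju*.
The past-tense form *mibvujoowouju* — last vowel /u/ (a back vowel) → -guj → *mibvujoowoujuguj*.

mibvujoowoujuguj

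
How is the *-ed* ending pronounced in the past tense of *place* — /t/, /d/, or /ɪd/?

The stem *place* ends in a voiceless consonant other than /t/.
The -ed suffix is realized as /ɪd/ after /t, d/; as /t/ after other voiceless consonants; and as /d/ after other voiced sounds.
So -ed on *place* is pronounced /t/.

/t/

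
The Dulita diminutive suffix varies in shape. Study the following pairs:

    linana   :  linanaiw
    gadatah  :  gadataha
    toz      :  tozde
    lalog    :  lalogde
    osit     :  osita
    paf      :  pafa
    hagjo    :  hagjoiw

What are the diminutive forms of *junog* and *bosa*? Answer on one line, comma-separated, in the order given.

The suffix is conditioned by the final sound: -a when the stem ends in a voiceless consonant (*gadatah*, *osit*, *paf*); -de when the stem ends in a voiced consonant (*toz*, *lalog*); -iw when the stem ends in a vowel (*linana*, *hagjo*).
*junog* — final sound /g/ (a voiced consonant) → -de → *junogde*.
Since the final sound of *bosa* is /a/ (a vowel), it takes -iw, giving *bosaiw*.

junogde, bosaiw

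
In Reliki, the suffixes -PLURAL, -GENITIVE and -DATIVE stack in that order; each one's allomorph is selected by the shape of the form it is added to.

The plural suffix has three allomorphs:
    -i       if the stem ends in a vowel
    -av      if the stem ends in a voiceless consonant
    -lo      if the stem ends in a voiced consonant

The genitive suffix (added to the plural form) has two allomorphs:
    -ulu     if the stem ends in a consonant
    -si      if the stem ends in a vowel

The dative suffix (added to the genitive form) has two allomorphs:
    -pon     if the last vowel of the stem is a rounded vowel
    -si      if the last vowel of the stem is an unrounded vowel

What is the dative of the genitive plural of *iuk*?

iukavulupon

*iuk* — final sound /k/ (a voiceless consonant) → -av → *iukav*.
The final sound of the plural form *iukav* is /v/, which is a consonant, so the genitive suffix is -ulu, giving *iukavulu*.
Since the last vowel of the genitive form *iukavulu* is /u/ (a rounded vowel), it takes -pon, giving *iukavulupon*.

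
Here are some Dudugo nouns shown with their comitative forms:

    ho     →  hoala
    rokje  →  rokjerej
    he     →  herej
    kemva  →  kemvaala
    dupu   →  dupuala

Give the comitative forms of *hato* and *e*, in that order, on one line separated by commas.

Looking at the last vowel of each stem: -rej when the last vowel of the stem is a front vowel (*rokje*, *he*); -ala when the last vowel of the stem is a back vowel (*ho*, *kemva*, *dupu*).
Since the last vowel of *hato* is /o/ (a back vowel), it takes -ala, giving *hatoala*.
*e* — last vowel /e/ (a front vowel) → -rej → *erej*.

hatoala, erej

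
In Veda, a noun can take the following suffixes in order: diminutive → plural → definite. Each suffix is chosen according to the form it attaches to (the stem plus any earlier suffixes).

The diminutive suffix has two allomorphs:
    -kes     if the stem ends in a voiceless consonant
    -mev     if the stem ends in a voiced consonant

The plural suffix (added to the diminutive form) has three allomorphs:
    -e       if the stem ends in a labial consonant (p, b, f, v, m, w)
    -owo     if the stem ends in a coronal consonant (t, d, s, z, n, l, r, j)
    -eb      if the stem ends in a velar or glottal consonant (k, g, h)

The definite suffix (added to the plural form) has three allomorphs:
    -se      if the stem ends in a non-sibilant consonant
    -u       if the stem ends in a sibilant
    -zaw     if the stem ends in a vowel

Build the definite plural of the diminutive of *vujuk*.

vujukkesowozaw

*vujuk*: final consonant = /k/, voiceless → -kes → *vujukkes*.
Since the final consonant of the diminutive form *vujukkes* is /s/ (coronal), it takes -owo, giving *vujukkesowo*.
The plural form *vujukkesowo*: final sound = /o/, a vowel → -zaw → *vujukkesowozaw*.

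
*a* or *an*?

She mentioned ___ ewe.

a

The indefinite article is chosen by the initial *sound* of the following word, not its spelling.
*ewe* begins with the sound /juː/ (pronounced /juː/) — a consonant sound.
So the article is *a*: She mentioned a ewe.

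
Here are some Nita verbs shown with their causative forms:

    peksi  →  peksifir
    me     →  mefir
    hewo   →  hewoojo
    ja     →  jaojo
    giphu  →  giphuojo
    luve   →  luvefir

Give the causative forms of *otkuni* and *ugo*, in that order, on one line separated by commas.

otkunifir, ugoojo

Looking at the last vowel of each stem: -fir when the last vowel of the stem is a front vowel (*peksi*, *me*, *luve*); -ojo when the last vowel of the stem is a back vowel (*hewo*, *ja*, *giphu*).
*otkuni*: last vowel = /i/, a front vowel → -fir → *otkunifir*.
*ugo* — last vowel /o/ (a back vowel) → -ojo → *ugoojo*.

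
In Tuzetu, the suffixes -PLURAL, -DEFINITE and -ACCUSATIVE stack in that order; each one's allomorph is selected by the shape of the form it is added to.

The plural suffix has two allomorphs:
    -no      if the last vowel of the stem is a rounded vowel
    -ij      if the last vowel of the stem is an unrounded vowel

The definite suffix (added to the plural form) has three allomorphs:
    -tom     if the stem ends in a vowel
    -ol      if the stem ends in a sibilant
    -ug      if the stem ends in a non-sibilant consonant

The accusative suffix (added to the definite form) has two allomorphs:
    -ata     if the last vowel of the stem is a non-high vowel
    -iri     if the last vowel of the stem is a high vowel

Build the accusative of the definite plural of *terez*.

terezijugiri

Since the last vowel of *terez* is /e/ (an unrounded vowel), it takes -ij, giving *terezij*.
The final sound of the plural form *terezij* is /j/, which is a non-sibilant consonant, so the definite suffix is -ug, giving *terezijug*.
Since the last vowel of the definite form *terezijug* is /u/ (a high vowel), it takes -iri, giving *terezijugiri*.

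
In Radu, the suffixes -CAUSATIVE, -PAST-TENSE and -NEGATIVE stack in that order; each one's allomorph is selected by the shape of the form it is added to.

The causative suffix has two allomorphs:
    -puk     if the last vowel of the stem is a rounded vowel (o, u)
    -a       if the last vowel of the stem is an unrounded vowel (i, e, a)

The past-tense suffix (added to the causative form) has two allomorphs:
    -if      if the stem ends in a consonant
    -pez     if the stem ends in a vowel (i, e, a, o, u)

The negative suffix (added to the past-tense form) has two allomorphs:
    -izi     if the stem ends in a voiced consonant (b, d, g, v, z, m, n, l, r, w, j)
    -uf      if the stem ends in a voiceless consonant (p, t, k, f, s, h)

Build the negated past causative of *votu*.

votupukifuf

Since the last vowel of *votu* is /u/ (a rounded vowel), it takes -puk, giving *votupuk*.
The causative form *votupuk* — final sound /k/ (a consonant) → -if → *votupukif*.
The final consonant of the past-tense form *votupukif* is /f/, which is voiceless, so the negative suffix is -uf, giving *votupukifuf*.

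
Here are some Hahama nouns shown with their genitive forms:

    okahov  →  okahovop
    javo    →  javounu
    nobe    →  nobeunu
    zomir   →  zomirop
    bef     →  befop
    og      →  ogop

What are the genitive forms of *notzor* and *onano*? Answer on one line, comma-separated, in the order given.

The suffix is conditioned by the final sound: -op when the stem ends in a consonant (*okahov*, *zomir*, *bef*, *og*); -unu when the stem ends in a vowel (*javo*, *nobe*).
Since the final sound of *notzor* is /r/ (a consonant), it takes -op, giving *notzorop*.
*onano*: final sound = /o/, a vowel → -unu → *onanounu*.

notzorop, onanounu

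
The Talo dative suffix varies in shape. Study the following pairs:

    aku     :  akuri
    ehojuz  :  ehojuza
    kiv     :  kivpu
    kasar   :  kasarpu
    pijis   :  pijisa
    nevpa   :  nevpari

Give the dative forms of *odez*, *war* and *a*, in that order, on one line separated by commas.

odeza, warpu, ari

Looking at the final sound of each stem: -a when the stem ends in a sibilant (*ehojuz*, *pijis*); -pu when the stem ends in a non-sibilant consonant (*kiv*, *kasar*); -ri when the stem ends in a vowel (*aku*, *nevpa*).
The final sound of *odez* is /z/, which is a sibilant, so the suffix is -a, giving *odeza*.
The final sound of *war* is /r/, which is a non-sibilant consonant, so the suffix is -pu, giving *warpu*.
*a* — final sound /a/ (a vowel) → -ri → *ari*.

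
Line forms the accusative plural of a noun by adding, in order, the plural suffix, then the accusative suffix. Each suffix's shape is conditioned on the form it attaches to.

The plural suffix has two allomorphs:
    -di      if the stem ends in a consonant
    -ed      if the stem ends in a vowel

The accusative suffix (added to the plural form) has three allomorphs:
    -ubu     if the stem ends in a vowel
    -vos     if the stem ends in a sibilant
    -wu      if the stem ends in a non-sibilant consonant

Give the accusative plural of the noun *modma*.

modmaedwu

*modma* — final sound /a/ (a vowel) → -ed → *modmaed*.
The plural form *modmaed*: final sound = /d/, a non-sibilant consonant → -wu → *modmaedwu*.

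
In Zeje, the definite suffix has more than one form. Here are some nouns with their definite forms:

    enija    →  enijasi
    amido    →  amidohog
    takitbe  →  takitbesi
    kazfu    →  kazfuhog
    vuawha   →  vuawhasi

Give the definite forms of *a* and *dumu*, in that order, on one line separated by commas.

The pattern is rounding harmony: -hog when the last vowel of the stem is a rounded vowel (*amido*, *kazfu*); -si when the last vowel of the stem is an unrounded vowel (*enija*, *takitbe*, *vuawha*).
*a* — last vowel /a/ (an unrounded vowel) → -si → *asi*.
Since the last vowel of *dumu* is /u/ (a rounded vowel), it takes -hog, giving *dumuhog*.

asi, dumuhog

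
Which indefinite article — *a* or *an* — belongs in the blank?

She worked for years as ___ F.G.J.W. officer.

The indefinite article is chosen by the initial *sound* of the following word, not its spelling.
The initialism *F.G.J.W.* is read letter by letter; the first letter, F, is pronounced /ɛf/, which begins with a vowel sound.
So the article is *an*: She worked for years as an F.G.J.W. officer.

an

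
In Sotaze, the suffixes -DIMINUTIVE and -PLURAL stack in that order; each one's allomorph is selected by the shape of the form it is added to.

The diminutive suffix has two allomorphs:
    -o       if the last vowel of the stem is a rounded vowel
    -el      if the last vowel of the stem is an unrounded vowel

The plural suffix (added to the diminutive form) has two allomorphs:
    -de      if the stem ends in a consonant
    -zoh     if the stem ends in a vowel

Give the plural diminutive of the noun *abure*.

The last vowel of *abure* is /e/, which is an unrounded vowel, so the diminutive suffix is -el, giving *abureel*.
The final sound of the diminutive form *abureel* is /l/, which is a consonant, so the plural suffix is -de, giving *abureelde*.

abureelde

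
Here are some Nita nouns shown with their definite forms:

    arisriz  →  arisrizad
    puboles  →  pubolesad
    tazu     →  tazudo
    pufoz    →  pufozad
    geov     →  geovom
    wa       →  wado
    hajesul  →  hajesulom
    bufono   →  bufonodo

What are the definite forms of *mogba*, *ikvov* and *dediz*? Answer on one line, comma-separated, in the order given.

mogbado, ikvovom, dedizad

Looking at the final sound of each stem: -ad when the stem ends in a sibilant (*arisriz*, *puboles*, *pufoz*); -om when the stem ends in a non-sibilant consonant (*geov*, *hajesul*); -do when the stem ends in a vowel (*tazu*, *wa*, *bufono*).
*mogba*: final sound = /a/, a vowel → -do → *mogbado*.
Since the final sound of *ikvov* is /v/ (a non-sibilant consonant), it takes -om, giving *ikvovom*.
Since the final sound of *dediz* is /z/ (a sibilant), it takes -ad, giving *dedizad*.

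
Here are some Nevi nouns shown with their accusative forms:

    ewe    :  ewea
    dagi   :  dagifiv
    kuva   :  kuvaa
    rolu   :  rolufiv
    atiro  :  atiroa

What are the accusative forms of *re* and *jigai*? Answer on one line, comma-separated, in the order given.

The pattern is height harmony: -fiv when the last vowel of the stem is a high vowel (*dagi*, *rolu*); -a when the last vowel of the stem is a non-high vowel (*ewe*, *kuva*, *atiro*).
The last vowel of *re* is /e/, which is a non-high vowel, so the suffix is -a, giving *rea*.
The last vowel of *jigai* is /i/, which is a high vowel, so the suffix is -fiv, giving *jigaifiv*.

rea, jigaifiv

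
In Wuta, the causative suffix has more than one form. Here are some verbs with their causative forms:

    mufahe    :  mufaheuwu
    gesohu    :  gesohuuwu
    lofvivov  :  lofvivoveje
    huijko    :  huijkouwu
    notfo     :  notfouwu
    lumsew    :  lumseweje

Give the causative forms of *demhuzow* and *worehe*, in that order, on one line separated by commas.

The alternation tracks the final sound of the stem — -eje when the stem ends in a consonant (*lofvivov*, *lumsew*); -uwu when the stem ends in a vowel (*mufahe*, *gesohu*, *huijko*, *notfo*).
Since the final sound of *demhuzow* is /w/ (a consonant), it takes -eje, giving *demhuzoweje*.
*worehe*: final sound = /e/, a vowel → -uwu → *woreheuwu*.

demhuzoweje, woreheuwu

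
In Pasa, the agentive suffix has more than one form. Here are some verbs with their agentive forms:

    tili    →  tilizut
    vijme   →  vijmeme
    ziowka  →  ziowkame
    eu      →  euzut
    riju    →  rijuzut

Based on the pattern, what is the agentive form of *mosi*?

The suffix is conditioned by the last vowel: -zut when the last vowel of the stem is a high vowel (*tili*, *eu*, *riju*); -me when the last vowel of the stem is a non-high vowel (*vijme*, *ziowka*).
*mosi* — last vowel /i/ (a high vowel) → -zut → *mosizut*.

mosizut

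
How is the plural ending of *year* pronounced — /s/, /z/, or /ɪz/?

/z/

The stem *year* ends in a voiced non-sibilant sound.
The plural suffix surfaces as /ɪz/ after sibilants, /s/ after other voiceless consonants, and /z/ after other voiced sounds.
So the plural -s on *year* is pronounced /z/.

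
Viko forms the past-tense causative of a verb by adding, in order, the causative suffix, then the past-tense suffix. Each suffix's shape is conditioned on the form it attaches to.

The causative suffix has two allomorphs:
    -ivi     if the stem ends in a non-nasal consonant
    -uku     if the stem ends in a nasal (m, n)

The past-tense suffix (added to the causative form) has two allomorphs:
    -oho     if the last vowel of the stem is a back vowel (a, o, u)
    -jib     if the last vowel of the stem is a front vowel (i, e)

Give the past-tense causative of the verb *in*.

Since the final consonant of *in* is /n/ (a nasal), it takes -uku, giving *inuku*.
The causative form *inuku* — last vowel /u/ (a back vowel) → -oho → *inukuoho*.

inukuoho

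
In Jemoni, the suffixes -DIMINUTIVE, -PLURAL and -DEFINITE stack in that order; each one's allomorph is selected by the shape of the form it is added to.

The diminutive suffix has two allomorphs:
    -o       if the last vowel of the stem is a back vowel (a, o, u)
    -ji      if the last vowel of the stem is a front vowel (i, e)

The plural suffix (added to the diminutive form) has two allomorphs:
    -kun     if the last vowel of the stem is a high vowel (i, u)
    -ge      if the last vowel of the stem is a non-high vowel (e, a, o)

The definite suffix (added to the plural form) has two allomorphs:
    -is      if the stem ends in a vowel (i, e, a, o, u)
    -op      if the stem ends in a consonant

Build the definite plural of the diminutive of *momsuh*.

The last vowel of *momsuh* is /u/, which is a back vowel, so the diminutive suffix is -o, giving *momsuho*.
The last vowel of the diminutive form *momsuho* is /o/, which is a non-high vowel, so the plural suffix is -ge, giving *momsuhoge*.
The final sound of the plural form *momsuhoge* is /e/, which is a vowel, so the definite suffix is -is, giving *momsuhogeis*.

momsuhogeis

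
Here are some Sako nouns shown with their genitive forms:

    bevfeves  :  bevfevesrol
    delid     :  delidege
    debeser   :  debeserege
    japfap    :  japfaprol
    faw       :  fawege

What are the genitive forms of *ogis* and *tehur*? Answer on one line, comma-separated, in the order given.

ogisrol, tehurege

Looking at the final consonant of each stem: -rol when the stem ends in a voiceless consonant (*bevfeves*, *japfap*); -ege when the stem ends in a voiced consonant (*delid*, *debeser*, *faw*).
*ogis*: final consonant = /s/, voiceless → -rol → *ogisrol*.
The final consonant of *tehur* is /r/, which is voiced, so the suffix is -ege, giving *tehurege*.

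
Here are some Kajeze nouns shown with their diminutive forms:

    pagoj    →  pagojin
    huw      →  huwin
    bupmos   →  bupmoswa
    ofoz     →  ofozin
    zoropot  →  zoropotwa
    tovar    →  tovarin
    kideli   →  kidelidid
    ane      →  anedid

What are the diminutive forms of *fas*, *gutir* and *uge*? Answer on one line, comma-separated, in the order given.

faswa, gutirin, ugedid

The suffix is conditioned by the final sound: -wa when the stem ends in a voiceless consonant (*bupmos*, *zoropot*); -in when the stem ends in a voiced consonant (*pagoj*, *huw*, *ofoz*, *tovar*); -did when the stem ends in a vowel (*kideli*, *ane*).
*fas* — final sound /s/ (a voiceless consonant) → -wa → *faswa*.
*gutir* — final sound /r/ (a voiced consonant) → -in → *gutirin*.
*uge* — final sound /e/ (a vowel) → -did → *ugedid*.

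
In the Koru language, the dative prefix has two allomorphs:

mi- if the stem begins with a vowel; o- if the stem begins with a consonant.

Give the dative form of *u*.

Since the first sound of *u* is /u/ (a vowel), it takes mi-, giving *miu*.

miu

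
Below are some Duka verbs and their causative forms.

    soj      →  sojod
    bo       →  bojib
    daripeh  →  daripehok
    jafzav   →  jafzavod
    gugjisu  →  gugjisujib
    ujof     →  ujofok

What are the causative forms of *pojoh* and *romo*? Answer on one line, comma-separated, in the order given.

pojohok, romojib

The suffix is conditioned by the final sound: -ok when the stem ends in a voiceless consonant (*daripeh*, *ujof*); -od when the stem ends in a voiced consonant (*soj*, *jafzav*); -jib when the stem ends in a vowel (*bo*, *gugjisu*).
Since the final sound of *pojoh* is /h/ (a voiceless consonant), it takes -ok, giving *pojohok*.
*romo* — final sound /o/ (a vowel) → -jib → *romojib*.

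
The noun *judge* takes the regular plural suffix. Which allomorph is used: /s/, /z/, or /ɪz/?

The stem *judge* ends in a sibilant (/s, z, ʃ, ʒ, tʃ, dʒ/).
The plural suffix surfaces as /ɪz/ after sibilants, /s/ after other voiceless consonants, and /z/ after other voiced sounds.
So the plural -s on *judge* is pronounced /ɪz/.

/ɪz/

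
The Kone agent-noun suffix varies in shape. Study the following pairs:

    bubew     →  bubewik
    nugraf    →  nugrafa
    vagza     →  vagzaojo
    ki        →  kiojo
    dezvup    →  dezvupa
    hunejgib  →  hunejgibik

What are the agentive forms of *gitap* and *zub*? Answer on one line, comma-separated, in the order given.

Looking at the final sound of each stem: -a when the stem ends in a voiceless consonant (*nugraf*, *dezvup*); -ik when the stem ends in a voiced consonant (*bubew*, *hunejgib*); -ojo when the stem ends in a vowel (*vagza*, *ki*).
*gitap*: final sound = /p/, a voiceless consonant → -a → *gitapa*.
Since the final sound of *zub* is /b/ (a voiced consonant), it takes -ik, giving *zubik*.

gitapa, zubik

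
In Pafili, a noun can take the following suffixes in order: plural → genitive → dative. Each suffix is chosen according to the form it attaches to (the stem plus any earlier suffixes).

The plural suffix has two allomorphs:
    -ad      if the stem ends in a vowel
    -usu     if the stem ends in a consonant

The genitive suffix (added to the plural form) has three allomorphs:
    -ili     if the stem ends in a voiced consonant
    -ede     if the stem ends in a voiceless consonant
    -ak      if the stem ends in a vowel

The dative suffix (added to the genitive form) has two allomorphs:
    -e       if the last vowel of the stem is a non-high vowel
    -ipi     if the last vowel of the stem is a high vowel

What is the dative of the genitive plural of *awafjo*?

*awafjo*: final sound = /o/, a vowel → -ad → *awafjoad*.
The final sound of the plural form *awafjoad* is /d/, which is a voiced consonant, so the genitive suffix is -ili, giving *awafjoadili*.
The genitive form *awafjoadili* — last vowel /i/ (a high vowel) → -ipi → *awafjoadiliipi*.

awafjoadiliipi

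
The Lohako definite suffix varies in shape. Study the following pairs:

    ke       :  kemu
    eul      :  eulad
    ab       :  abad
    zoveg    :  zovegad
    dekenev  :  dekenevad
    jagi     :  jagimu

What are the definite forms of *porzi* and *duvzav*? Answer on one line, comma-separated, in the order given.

porzimu, duvzavad

The suffix is conditioned by the final sound: -ad when the stem ends in a consonant (*eul*, *ab*, *zoveg*, *dekenev*); -mu when the stem ends in a vowel (*ke*, *jagi*).
*porzi*: final sound = /i/, a vowel → -mu → *porzimu*.
The final sound of *duvzav* is /v/, which is a consonant, so the suffix is -ad, giving *duvzavad*.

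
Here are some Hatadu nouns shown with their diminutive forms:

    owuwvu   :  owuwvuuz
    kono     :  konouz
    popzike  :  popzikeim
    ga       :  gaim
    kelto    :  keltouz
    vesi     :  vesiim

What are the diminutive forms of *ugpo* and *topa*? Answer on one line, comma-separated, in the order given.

The alternation tracks the last vowel of the stem — -uz when the last vowel of the stem is a rounded vowel (*owuwvu*, *kono*, *kelto*); -im when the last vowel of the stem is an unrounded vowel (*popzike*, *ga*, *vesi*).
*ugpo*: last vowel = /o/, a rounded vowel → -uz → *ugpouz*.
*topa*: last vowel = /a/, an unrounded vowel → -im → *topaim*.

ugpouz, topaim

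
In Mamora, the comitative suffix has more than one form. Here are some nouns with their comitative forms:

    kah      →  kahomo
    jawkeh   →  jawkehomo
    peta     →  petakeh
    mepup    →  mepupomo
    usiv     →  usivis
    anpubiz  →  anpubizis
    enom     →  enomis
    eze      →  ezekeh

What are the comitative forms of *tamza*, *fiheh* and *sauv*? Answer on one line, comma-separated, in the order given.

tamzakeh, fihehomo, sauvis

Looking at the final sound of each stem: -omo when the stem ends in a voiceless consonant (*kah*, *jawkeh*, *mepup*); -is when the stem ends in a voiced consonant (*usiv*, *anpubiz*, *enom*); -keh when the stem ends in a vowel (*peta*, *eze*).
Since the final sound of *tamza* is /a/ (a vowel), it takes -keh, giving *tamzakeh*.
Since the final sound of *fiheh* is /h/ (a voiceless consonant), it takes -omo, giving *fihehomo*.
Since the final sound of *sauv* is /v/ (a voiced consonant), it takes -is, giving *sauvis*.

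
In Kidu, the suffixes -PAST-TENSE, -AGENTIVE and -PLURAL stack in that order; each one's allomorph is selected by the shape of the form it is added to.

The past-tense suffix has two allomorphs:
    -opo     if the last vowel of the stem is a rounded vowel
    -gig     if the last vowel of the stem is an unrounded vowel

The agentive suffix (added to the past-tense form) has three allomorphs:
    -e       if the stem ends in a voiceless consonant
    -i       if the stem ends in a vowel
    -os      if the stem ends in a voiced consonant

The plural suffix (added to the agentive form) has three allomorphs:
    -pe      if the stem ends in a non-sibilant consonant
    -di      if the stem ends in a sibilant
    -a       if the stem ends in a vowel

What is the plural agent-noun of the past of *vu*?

vuopoia

The last vowel of *vu* is /u/, which is a rounded vowel, so the past-tense suffix is -opo, giving *vuopo*.
Since the final sound of the past-tense form *vuopo* is /o/ (a vowel), it takes -i, giving *vuopoi*.
The agentive form *vuopoi*: final sound = /i/, a vowel → -a → *vuopoia*.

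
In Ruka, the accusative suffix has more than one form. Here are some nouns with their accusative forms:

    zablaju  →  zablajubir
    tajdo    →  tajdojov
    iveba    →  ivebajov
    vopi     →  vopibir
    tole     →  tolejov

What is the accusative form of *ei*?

eibir

The suffix is conditioned by the last vowel: -bir when the last vowel of the stem is a high vowel (*zablaju*, *vopi*); -jov when the last vowel of the stem is a non-high vowel (*tajdo*, *iveba*, *tole*).
*ei* — last vowel /i/ (a high vowel) → -bir → *eibir*.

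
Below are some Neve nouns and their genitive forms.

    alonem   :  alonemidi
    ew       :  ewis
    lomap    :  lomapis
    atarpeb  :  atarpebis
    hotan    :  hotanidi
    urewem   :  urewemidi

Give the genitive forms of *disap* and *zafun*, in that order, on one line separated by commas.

Looking at the final consonant of each stem: -idi when the stem ends in a nasal (*alonem*, *hotan*, *urewem*); -is when the stem ends in a non-nasal consonant (*ew*, *lomap*, *atarpeb*).
The final consonant of *disap* is /p/, which is non-nasal, so the suffix is -is, giving *disapis*.
The final consonant of *zafun* is /n/, which is a nasal, so the suffix is -idi, giving *zafunidi*.

disapis, zafunidi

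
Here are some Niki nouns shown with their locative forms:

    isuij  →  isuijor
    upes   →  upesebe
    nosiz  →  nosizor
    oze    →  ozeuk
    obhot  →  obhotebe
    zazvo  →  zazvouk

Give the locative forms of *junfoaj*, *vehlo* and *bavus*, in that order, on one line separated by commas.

junfoajor, vehlouk, bavusebe

Looking at the final sound of each stem: -ebe when the stem ends in a voiceless consonant (*upes*, *obhot*); -or when the stem ends in a voiced consonant (*isuij*, *nosiz*); -uk when the stem ends in a vowel (*oze*, *zazvo*).
*junfoaj* — final sound /j/ (a voiced consonant) → -or → *junfoajor*.
The final sound of *vehlo* is /o/, which is a vowel, so the suffix is -uk, giving *vehlouk*.
*bavus* — final sound /s/ (a voiceless consonant) → -ebe → *bavusebe*.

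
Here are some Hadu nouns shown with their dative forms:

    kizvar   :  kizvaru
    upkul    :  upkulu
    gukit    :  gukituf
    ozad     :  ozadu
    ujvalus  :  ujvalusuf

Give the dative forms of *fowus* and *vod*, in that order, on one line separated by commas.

fowusuf, vodu

Looking at the final consonant of each stem: -uf when the stem ends in a voiceless consonant (*gukit*, *ujvalus*); -u when the stem ends in a voiced consonant (*kizvar*, *upkul*, *ozad*).
The final consonant of *fowus* is /s/, which is voiceless, so the suffix is -uf, giving *fowusuf*.
*vod*: final consonant = /d/, voiced → -u → *vodu*.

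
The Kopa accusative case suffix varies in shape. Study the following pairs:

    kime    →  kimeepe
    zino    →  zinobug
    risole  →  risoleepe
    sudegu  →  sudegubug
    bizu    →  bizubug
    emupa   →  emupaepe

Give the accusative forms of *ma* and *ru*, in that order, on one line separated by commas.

Looking at the last vowel of each stem: -bug when the last vowel of the stem is a rounded vowel (*zino*, *sudegu*, *bizu*); -epe when the last vowel of the stem is an unrounded vowel (*kime*, *risole*, *emupa*).
*ma* — last vowel /a/ (an unrounded vowel) → -epe → *maepe*.
The last vowel of *ru* is /u/, which is a rounded vowel, so the suffix is -bug, giving *rubug*.

maepe, rubug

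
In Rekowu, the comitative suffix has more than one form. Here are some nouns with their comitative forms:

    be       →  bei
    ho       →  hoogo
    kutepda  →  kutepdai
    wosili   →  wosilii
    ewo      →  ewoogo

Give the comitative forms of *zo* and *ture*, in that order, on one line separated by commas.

The suffix is conditioned by the last vowel: -ogo when the last vowel of the stem is a rounded vowel (*ho*, *ewo*); -i when the last vowel of the stem is an unrounded vowel (*be*, *kutepda*, *wosili*).
The last vowel of *zo* is /o/, which is a rounded vowel, so the suffix is -ogo, giving *zoogo*.
*ture* — last vowel /e/ (an unrounded vowel) → -i → *turei*.

zoogo, turei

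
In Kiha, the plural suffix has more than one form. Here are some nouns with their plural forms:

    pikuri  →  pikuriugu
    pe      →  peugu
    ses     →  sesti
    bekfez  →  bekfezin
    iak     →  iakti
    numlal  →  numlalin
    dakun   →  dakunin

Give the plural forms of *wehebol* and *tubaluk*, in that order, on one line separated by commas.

The suffix is conditioned by the final sound: -ti when the stem ends in a voiceless consonant (*ses*, *iak*); -in when the stem ends in a voiced consonant (*bekfez*, *numlal*, *dakun*); -ugu when the stem ends in a vowel (*pikuri*, *pe*).
*wehebol* — final sound /l/ (a voiced consonant) → -in → *wehebolin*.
The final sound of *tubaluk* is /k/, which is a voiceless consonant, so the suffix is -ti, giving *tubalukti*.

wehebolin, tubalukti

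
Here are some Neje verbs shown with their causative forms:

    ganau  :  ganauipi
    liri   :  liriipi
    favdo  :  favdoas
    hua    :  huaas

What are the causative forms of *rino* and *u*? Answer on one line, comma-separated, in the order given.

The pattern is height harmony: -ipi when the last vowel of the stem is a high vowel (*ganau*, *liri*); -as when the last vowel of the stem is a non-high vowel (*favdo*, *hua*).
*rino*: last vowel = /o/, a non-high vowel → -as → *rinoas*.
The last vowel of *u* is /u/, which is a high vowel, so the suffix is -ipi, giving *uipi*.

rinoas, uipi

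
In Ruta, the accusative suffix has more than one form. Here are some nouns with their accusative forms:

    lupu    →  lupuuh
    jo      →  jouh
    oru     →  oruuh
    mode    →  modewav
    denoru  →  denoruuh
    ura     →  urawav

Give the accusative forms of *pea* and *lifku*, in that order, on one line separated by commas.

The suffix is conditioned by the last vowel: -uh when the last vowel of the stem is a rounded vowel (*lupu*, *jo*, *oru*, *denoru*); -wav when the last vowel of the stem is an unrounded vowel (*mode*, *ura*).
Since the last vowel of *pea* is /a/ (an unrounded vowel), it takes -wav, giving *peawav*.
The last vowel of *lifku* is /u/, which is a rounded vowel, so the suffix is -uh, giving *lifkuuh*.

peawav, lifkuuh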